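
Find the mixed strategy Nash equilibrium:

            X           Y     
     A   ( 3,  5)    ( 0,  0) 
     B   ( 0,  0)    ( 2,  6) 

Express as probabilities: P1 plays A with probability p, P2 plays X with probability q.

p = 0.5455, q = 0.4

Work:
Find probabilities that make opponent indifferent:
P2 chooses q to make P1 indifferent between A and B
P1 chooses p to make P2 indifferent between X and Y
Mixed NE: P1 plays (A: 0.5455, B: 0.4545), P2 plays (X: 0.4, Y: 0.6)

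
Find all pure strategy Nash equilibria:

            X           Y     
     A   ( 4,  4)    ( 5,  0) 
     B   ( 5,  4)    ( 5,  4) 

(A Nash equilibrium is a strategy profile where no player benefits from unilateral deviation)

Nash equilibrium: (B, X), (B, Y)

Work:
Best responses:
  P1 vs X: payoffs [4, 5] → best response B (payoff 5)
  P1 vs Y: payoffs [5, 5] → best response A/B (payoff 5)
  P2 vs A: payoffs [4, 0] → best response X (payoff 4)
  P2 vs B: payoffs [4, 4] → best response X/Y (payoff 4)
Mutual best responses: (B,X), (B,Y) → Nash equilibria.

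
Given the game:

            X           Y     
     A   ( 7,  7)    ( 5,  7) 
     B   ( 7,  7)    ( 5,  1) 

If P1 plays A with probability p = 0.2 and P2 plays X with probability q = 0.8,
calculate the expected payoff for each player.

E[P1] = 6.6, E[P2] = 6.04

Work:
E[P1] = p·q·π₁(A,X) + p·(1-q)·π₁(A,Y) + (1-p)·q·π₁(B,X) + (1-p)·(1-q)·π₁(B,Y)
= 0.2·0.8·7 + 0.2·0.2·5 + 0.8·0.8·7 + 0.8·0.2·5
= 6.6

E[P2] = 6.04 (similar calculation)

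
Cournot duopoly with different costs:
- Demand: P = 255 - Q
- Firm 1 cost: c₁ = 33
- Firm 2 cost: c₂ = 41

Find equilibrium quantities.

q₁* = 76.67, q₂* = 68.67

Work:
Reaction: q₁ = (255 - 33 - q₂)/2
Reaction: q₂ = (255 - 41 - q₁)/2
Solve simultaneously:
q₁* = (255 - 2×33 + 41)/3 = 76.67
q₂* = (255 - 2×41 + 33)/3 = 68.67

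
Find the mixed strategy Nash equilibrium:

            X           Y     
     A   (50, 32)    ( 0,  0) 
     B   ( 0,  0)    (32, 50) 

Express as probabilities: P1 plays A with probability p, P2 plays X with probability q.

p = 0.6098, q = 0.3902

Work:
Find probabilities that make opponent indifferent:
P2 chooses q to make P1 indifferent between A and B
P1 chooses p to make P2 indifferent between X and Y
Mixed NE: P1 plays (A: 0.6098, B: 0.3902), P2 plays (X: 0.3902, Y: 0.6098)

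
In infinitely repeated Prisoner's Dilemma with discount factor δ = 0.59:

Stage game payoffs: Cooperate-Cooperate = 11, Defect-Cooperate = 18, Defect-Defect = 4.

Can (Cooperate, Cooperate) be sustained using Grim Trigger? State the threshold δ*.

δ* = 0.5; since δ = 0.59 ≥ 0.5, cooperation can be sustained

Work:
For Grim Trigger:
Cooperate forever: 11/(1-δ)
Defect then punished: 18 + 4·δ/(1-δ)
Need: 11/(1-δ) ≥ 18 + 4·δ/(1-δ)
Solving: δ ≥ (T-R)/(T-P) = (18-11)/(18-4) = 0.5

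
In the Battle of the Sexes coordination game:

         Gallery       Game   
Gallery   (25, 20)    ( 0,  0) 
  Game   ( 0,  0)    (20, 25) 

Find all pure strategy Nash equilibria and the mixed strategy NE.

Pure NE: (Gallery, Gallery) and (Game, Game); Mixed NE: p = 0.5556, q = 0.4444

Work:
Check pure NE:
(Gallery, Gallery): (25, 20) - no unilateral deviation beneficial
(Game, Game): (20, 25) - no unilateral deviation beneficial
Mixed NE: P1 plays Gallery with p = 0.5556, P2 plays Gallery with q = 0.4444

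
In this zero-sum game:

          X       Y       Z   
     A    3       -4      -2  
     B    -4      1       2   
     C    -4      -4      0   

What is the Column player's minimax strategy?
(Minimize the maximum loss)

Column should play Y, value = 1

Work:
Column player minimizes Row's maximum payoff:
Column X: max payoff to Row = 3
Column Y: max payoff to Row = 1
Column Z: max payoff to Row = 2
Minimum is 1, achieved by column Y.
Minimax strategy: Y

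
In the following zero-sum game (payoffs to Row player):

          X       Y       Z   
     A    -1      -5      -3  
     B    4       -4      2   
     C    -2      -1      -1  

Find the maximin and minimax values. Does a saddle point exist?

Maximin = -2, Minimax = -1, Saddle: False

Work:
Row minimums: [-5, -4, -2] → maximin = -2
Column maximums: [4, -1, 2] → minimax = -1
No saddle point (maximin ≠ minimax). Mixed strategy needed.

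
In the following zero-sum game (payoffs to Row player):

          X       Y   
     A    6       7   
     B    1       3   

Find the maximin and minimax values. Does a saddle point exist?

Maximin = 6, Minimax = 6, Saddle: True

Work:
Row minimums: [6, 1] → maximin = 6
Column maximums: [6, 7] → minimax = 6
Saddle point exists! Game value = 6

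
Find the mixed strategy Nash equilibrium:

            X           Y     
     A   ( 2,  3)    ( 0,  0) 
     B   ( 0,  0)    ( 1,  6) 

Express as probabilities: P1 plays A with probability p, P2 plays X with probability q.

p = 0.6667, q = 0.3333

Work:
Find probabilities that make opponent indifferent:
P2 chooses q to make P1 indifferent between A and B
P1 chooses p to make P2 indifferent between X and Y
Mixed NE: P1 plays (A: 0.6667, B: 0.3333), P2 plays (X: 0.3333, Y: 0.6667)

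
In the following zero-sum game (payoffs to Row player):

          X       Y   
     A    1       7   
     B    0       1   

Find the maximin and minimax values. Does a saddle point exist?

Maximin = 1, Minimax = 1, Saddle: True

Work:
Row minimums: [1, 0] → maximin = 1
Column maximums: [1, 7] → minimax = 1
Saddle point exists! Game value = 1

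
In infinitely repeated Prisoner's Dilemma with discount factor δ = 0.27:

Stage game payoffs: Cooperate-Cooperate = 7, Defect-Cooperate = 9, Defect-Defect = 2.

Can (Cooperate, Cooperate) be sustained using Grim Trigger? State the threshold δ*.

δ* = 0.2857; since δ = 0.27 < 0.2857, cooperation cannot be sustained

Work:
For Grim Trigger:
Cooperate forever: 7/(1-δ)
Defect then punished: 9 + 2·δ/(1-δ)
Need: 7/(1-δ) ≥ 9 + 2·δ/(1-δ)
Solving: δ ≥ (T-R)/(T-P) = (9-7)/(9-2) = 0.2857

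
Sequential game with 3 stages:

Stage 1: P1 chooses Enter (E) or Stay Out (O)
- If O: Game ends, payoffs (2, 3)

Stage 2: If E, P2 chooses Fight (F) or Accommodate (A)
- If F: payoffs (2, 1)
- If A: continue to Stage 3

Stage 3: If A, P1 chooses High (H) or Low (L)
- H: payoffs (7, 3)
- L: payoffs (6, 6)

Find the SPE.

SPE: (E, A, H); Outcome (7, 3)

Work:
Stage 3: P1 chooses H (7 vs 6)
Stage 2: P2: F->1, A->3 (anticipating H). Choose A
Stage 1: P1: O->2, E->7 (anticipating A, H). Choose E
SPE path: E -> A -> H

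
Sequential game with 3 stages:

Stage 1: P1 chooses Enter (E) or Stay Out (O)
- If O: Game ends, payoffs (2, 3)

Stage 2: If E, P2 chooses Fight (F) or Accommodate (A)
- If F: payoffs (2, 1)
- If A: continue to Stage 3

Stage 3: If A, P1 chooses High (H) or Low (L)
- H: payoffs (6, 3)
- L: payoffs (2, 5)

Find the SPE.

SPE: (E, A, H); Outcome (6, 3)

Work:
Stage 3: P1 chooses H (6 vs 2)
Stage 2: P2: F->1, A->3 (anticipating H). Choose A
Stage 1: P1: O->2, E->6 (anticipating A, H). Choose E
SPE path: E -> A -> H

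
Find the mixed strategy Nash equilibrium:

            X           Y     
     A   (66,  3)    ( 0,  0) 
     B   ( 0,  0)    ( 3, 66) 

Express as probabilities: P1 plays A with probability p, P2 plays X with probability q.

p = 0.9565, q = 0.0435

Work:
Find probabilities that make opponent indifferent:
P2 chooses q to make P1 indifferent between A and B
P1 chooses p to make P2 indifferent between X and Y
Mixed NE: P1 plays (A: 0.9565, B: 0.0435), P2 plays (X: 0.0435, Y: 0.9565)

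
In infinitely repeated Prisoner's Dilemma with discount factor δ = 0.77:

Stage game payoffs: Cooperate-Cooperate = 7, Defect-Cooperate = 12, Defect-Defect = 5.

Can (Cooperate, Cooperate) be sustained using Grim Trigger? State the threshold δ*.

δ* = 0.7143; since δ = 0.77 ≥ 0.7143, cooperation can be sustained

Work:
For Grim Trigger:
Cooperate forever: 7/(1-δ)
Defect then punished: 12 + 5·δ/(1-δ)
Need: 7/(1-δ) ≥ 12 + 5·δ/(1-δ)
Solving: δ ≥ (T-R)/(T-P) = (12-7)/(12-5) = 0.7143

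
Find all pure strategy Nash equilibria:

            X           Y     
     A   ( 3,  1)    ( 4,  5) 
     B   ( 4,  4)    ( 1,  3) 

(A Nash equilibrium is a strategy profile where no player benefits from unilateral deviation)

Nash equilibrium: (A, Y), (B, X)

Work:
Best responses:
  P1 vs X: payoffs [3, 4] → best response B (payoff 4)
  P1 vs Y: payoffs [4, 1] → best response A (payoff 4)
  P2 vs A: payoffs [1, 5] → best response Y (payoff 5)
  P2 vs B: payoffs [4, 3] → best response X (payoff 4)
Mutual best responses: (A,Y), (B,X) → Nash equilibria.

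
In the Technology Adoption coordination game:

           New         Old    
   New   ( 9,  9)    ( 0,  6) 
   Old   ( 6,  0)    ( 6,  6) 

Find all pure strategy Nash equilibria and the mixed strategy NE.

Pure NE: (New, New) and (Old, Old); Mixed NE: p = 0.6667, q = 0.6667

Work:
Check pure NE:
(New, New): (9, 9) - no unilateral deviation beneficial
(Old, Old): (6, 6) - no unilateral deviation beneficial
Mixed NE: P1 plays New with p = 0.6667, P2 plays New with q = 0.6667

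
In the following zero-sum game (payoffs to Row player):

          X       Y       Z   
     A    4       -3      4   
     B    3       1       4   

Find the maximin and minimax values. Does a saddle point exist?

Maximin = 1, Minimax = 1, Saddle: True

Work:
Row minimums: [-3, 1] → maximin = 1
Column maximums: [4, 1, 4] → minimax = 1
Saddle point exists! Game value = 1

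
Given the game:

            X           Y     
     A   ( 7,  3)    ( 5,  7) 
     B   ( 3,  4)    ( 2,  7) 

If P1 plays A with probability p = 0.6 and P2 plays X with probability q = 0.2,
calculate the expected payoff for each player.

E[P1] = 4.12, E[P2] = 6.28

Work:
E[P1] = p·q·π₁(A,X) + p·(1-q)·π₁(A,Y) + (1-p)·q·π₁(B,X) + (1-p)·(1-q)·π₁(B,Y)
= 0.6·0.2·7 + 0.6·0.8·5 + 0.4·0.2·3 + 0.4·0.8·2
= 4.12

E[P2] = 6.28 (similar calculation)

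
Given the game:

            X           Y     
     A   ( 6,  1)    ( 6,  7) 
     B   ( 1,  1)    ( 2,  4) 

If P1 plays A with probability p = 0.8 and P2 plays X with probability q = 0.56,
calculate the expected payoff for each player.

E[P1] = 5.088, E[P2] = 3.376

Work:
E[P1] = p·q·π₁(A,X) + p·(1-q)·π₁(A,Y) + (1-p)·q·π₁(B,X) + (1-p)·(1-q)·π₁(B,Y)
= 0.8·0.56·6 + 0.8·0.44·6 + 0.2·0.56·1 + 0.2·0.44·2
= 5.088

E[P2] = 3.376 (similar calculation)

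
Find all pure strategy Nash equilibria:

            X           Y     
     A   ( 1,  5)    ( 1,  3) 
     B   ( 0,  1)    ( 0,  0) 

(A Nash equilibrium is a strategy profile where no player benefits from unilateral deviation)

Nash equilibrium: (A, X)

Work:
Best responses:
  P1 vs X: payoffs [1, 0] → best response A (payoff 1)
  P1 vs Y: payoffs [1, 0] → best response A (payoff 1)
  P2 vs A: payoffs [5, 3] → best response X (payoff 5)
  P2 vs B: payoffs [1, 0] → best response X (payoff 1)
Mutual best responses: (A,X) → Nash equilibria.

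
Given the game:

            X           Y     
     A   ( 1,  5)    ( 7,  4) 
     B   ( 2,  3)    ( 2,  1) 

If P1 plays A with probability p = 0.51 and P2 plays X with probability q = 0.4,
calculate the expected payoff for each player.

E[P1] = 3.326, E[P2] = 3.126

Work:
E[P1] = p·q·π₁(A,X) + p·(1-q)·π₁(A,Y) + (1-p)·q·π₁(B,X) + (1-p)·(1-q)·π₁(B,Y)
= 0.51·0.4·1 + 0.51·0.6·7 + 0.49·0.4·2 + 0.49·0.6·2
= 3.326

E[P2] = 3.126 (similar calculation)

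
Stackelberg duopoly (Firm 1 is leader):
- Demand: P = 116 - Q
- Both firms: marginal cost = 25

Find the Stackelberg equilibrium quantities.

q₁* (leader) = 45.5, q₂* (follower) = 22.75

Work:
Follower's reaction: q₂ = (a - c - q₁)/2
Leader substitutes: π₁ = q₁·(a - q₁ - (a-c-q₁)/2 - c)
FOC: q₁* = (116 - 25)/2 = 45.50
Then: q₂* = (116 - 25 - 45.5)/2 = 22.75
Leader has first-mover advantage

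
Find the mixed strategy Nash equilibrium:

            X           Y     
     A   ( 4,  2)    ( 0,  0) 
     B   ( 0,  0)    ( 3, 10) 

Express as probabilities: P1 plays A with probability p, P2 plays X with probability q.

p = 0.8333, q = 0.4286

Work:
Find probabilities that make opponent indifferent:
P2 chooses q to make P1 indifferent between A and B
P1 chooses p to make P2 indifferent between X and Y
Mixed NE: P1 plays (A: 0.8333, B: 0.1667), P2 plays (X: 0.4286, Y: 0.5714)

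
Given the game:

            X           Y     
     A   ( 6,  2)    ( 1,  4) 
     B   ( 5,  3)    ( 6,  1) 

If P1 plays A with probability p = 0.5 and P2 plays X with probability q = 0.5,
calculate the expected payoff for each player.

E[P1] = 4.5, E[P2] = 2.5

Work:
E[P1] = p·q·π₁(A,X) + p·(1-q)·π₁(A,Y) + (1-p)·q·π₁(B,X) + (1-p)·(1-q)·π₁(B,Y)
= 0.5·0.5·6 + 0.5·0.5·1 + 0.5·0.5·5 + 0.5·0.5·6
= 4.5

E[P2] = 2.5 (similar calculation)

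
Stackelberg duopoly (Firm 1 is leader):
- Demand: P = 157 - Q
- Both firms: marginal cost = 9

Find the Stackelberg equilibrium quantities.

q₁* (leader) = 74.0, q₂* (follower) = 37.0

Work:
Follower's reaction: q₂ = (a - c - q₁)/2
Leader substitutes: π₁ = q₁·(a - q₁ - (a-c-q₁)/2 - c)
FOC: q₁* = (157 - 9)/2 = 74.00
Then: q₂* = (157 - 9 - 74.0)/2 = 37.00
Leader has first-mover advantage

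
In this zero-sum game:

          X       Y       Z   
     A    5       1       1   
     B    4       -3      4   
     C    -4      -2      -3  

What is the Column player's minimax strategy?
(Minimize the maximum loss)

Column should play Y, value = 1

Work:
Column player minimizes Row's maximum payoff:
Column X: max payoff to Row = 5
Column Y: max payoff to Row = 1
Column Z: max payoff to Row = 4
Minimum is 1, achieved by column Y.
Minimax strategy: Y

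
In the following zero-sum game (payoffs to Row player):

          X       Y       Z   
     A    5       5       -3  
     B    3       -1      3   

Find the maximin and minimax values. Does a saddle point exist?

Maximin = -1, Minimax = 3, Saddle: False

Work:
Row minimums: [-3, -1] → maximin = -1
Column maximums: [5, 5, 3] → minimax = 3
No saddle point (maximin ≠ minimax). Mixed strategy needed.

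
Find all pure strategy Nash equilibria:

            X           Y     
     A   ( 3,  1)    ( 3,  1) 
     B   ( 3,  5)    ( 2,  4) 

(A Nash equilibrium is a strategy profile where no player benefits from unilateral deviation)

Nash equilibrium: (A, X), (A, Y), (B, X)

Work:
Best responses:
  P1 vs X: payoffs [3, 3] → best response A/B (payoff 3)
  P1 vs Y: payoffs [3, 2] → best response A (payoff 3)
  P2 vs A: payoffs [1, 1] → best response X/Y (payoff 1)
  P2 vs B: payoffs [5, 4] → best response X (payoff 5)
Mutual best responses: (A,X), (A,Y), (B,X) → Nash equilibria.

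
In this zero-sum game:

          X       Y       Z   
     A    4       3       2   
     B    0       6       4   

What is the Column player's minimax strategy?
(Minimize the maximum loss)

Column should play X or Z (all achieve the minimum), value = 4

Work:
Column player minimizes Row's maximum payoff:
Column X: max payoff to Row = 4
Column Y: max payoff to Row = 6
Column Z: max payoff to Row = 4
Minimum is 4, achieved by columns X, Z (tied).
Each of X or Z is a minimax strategy.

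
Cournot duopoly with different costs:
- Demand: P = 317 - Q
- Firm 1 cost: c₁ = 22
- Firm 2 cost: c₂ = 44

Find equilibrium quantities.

q₁* = 105.67, q₂* = 83.67

Work:
Reaction: q₁ = (317 - 22 - q₂)/2
Reaction: q₂ = (317 - 44 - q₁)/2
Solve simultaneously:
q₁* = (317 - 2×22 + 44)/3 = 105.67
q₂* = (317 - 2×44 + 22)/3 = 83.67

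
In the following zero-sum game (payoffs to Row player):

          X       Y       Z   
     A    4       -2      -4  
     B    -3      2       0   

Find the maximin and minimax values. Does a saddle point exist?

Maximin = -3, Minimax = 0, Saddle: False

Work:
Row minimums: [-4, -3] → maximin = -3
Column maximums: [4, 2, 0] → minimax = 0
No saddle point (maximin ≠ minimax). Mixed strategy needed.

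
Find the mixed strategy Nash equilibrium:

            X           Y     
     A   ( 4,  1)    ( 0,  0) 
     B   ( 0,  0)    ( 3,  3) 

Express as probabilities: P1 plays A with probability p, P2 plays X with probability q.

p = 0.75, q = 0.4286

Work:
Find probabilities that make opponent indifferent:
P2 chooses q to make P1 indifferent between A and B
P1 chooses p to make P2 indifferent between X and Y
Mixed NE: P1 plays (A: 0.75, B: 0.25), P2 plays (X: 0.4286, Y: 0.5714)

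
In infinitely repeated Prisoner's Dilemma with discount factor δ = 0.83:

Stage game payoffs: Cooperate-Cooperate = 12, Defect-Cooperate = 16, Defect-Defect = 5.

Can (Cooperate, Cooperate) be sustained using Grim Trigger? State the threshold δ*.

δ* = 0.3636; since δ = 0.83 ≥ 0.3636, cooperation can be sustained

Work:
For Grim Trigger:
Cooperate forever: 12/(1-δ)
Defect then punished: 16 + 5·δ/(1-δ)
Need: 12/(1-δ) ≥ 16 + 5·δ/(1-δ)
Solving: δ ≥ (T-R)/(T-P) = (16-12)/(16-5) = 0.3636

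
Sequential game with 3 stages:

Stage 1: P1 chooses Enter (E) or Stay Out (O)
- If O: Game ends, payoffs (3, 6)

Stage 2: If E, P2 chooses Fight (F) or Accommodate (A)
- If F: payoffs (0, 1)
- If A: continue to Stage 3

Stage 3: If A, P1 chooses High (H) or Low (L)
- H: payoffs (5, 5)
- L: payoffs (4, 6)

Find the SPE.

SPE: (E, A, H); Outcome (5, 5)

Work:
Stage 3: P1 chooses H (5 vs 4)
Stage 2: P2: F->1, A->5 (anticipating H). Choose A
Stage 1: P1: O->3, E->5 (anticipating A, H). Choose E
SPE path: E -> A -> H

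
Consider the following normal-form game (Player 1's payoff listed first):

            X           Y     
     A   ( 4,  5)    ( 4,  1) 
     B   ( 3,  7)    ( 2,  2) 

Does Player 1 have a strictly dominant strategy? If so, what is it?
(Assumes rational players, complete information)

Yes, Player 1's strictly dominant strategy is A

Work:
A strategy strictly dominates another if it gives a strictly higher payoff against every opponent action. Compare each pair of P1's strategies column-by-column:
  A vs B: [4 vs 3, 4 vs 2] → A strictly dominates B
  B vs A: [3 vs 4, 2 vs 4] → B does not strictly dominate A (column X: 3 ≤ 4)
A strictly dominates every other strategy → strictly dominant.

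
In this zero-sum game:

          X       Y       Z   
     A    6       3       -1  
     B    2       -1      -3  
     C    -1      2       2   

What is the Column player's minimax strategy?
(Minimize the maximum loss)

Column should play Z, value = 2

Work:
Column player minimizes Row's maximum payoff:
Column X: max payoff to Row = 6
Column Y: max payoff to Row = 3
Column Z: max payoff to Row = 2
Minimum is 2, achieved by column Z.
Minimax strategy: Z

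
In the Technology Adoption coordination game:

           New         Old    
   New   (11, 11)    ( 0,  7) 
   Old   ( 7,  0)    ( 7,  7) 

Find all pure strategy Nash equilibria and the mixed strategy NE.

Pure NE: (New, New) and (Old, Old); Mixed NE: p = 0.6364, q = 0.6364

Work:
Check pure NE:
(New, New): (11, 11) - no unilateral deviation beneficial
(Old, Old): (7, 7) - no unilateral deviation beneficial
Mixed NE: P1 plays New with p = 0.6364, P2 plays New with q = 0.6364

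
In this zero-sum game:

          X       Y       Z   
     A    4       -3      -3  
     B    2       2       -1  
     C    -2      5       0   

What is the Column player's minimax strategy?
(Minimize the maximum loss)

Column should play Z, value = 0

Work:
Column player minimizes Row's maximum payoff:
Column X: max payoff to Row = 4
Column Y: max payoff to Row = 5
Column Z: max payoff to Row = 0
Minimum is 0, achieved by column Z.
Minimax strategy: Z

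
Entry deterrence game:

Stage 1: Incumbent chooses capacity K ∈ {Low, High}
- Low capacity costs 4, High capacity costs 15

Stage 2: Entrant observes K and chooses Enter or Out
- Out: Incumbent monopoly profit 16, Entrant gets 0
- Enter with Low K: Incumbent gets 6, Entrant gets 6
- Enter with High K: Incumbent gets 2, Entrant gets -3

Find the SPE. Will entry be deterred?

SPE: (Low, Enter|Low, Out|High); Entry not deterred. Incumbent net profit = 2, Entrant gets 6

Work:
After Low K: Entrant enters (6 > 0)
After High K: Entrant stays out (-3 < 0)
Incumbent: Low → 6−4=2, High → 16−15=1
Incumbent chooses Low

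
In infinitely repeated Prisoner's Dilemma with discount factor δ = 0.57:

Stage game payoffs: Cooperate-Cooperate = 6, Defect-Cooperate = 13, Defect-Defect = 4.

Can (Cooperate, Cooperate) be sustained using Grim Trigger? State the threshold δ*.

δ* = 0.7778; since δ = 0.57 < 0.7778, cooperation cannot be sustained

Work:
For Grim Trigger:
Cooperate forever: 6/(1-δ)
Defect then punished: 13 + 4·δ/(1-δ)
Need: 6/(1-δ) ≥ 13 + 4·δ/(1-δ)
Solving: δ ≥ (T-R)/(T-P) = (13-6)/(13-4) = 0.7778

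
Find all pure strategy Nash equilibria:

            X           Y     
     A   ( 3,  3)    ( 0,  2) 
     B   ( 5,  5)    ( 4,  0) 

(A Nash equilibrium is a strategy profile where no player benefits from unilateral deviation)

Nash equilibrium: (B, X)

Work:
Best responses:
  P1 vs X: payoffs [3, 5] → best response B (payoff 5)
  P1 vs Y: payoffs [0, 4] → best response B (payoff 4)
  P2 vs A: payoffs [3, 2] → best response X (payoff 3)
  P2 vs B: payoffs [5, 0] → best response X (payoff 5)
Mutual best responses: (B,X) → Nash equilibria.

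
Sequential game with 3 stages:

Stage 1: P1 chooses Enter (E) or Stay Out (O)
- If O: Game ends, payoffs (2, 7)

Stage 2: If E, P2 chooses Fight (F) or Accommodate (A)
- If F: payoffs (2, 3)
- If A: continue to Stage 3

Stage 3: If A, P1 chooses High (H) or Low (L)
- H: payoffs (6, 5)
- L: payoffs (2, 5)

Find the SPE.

SPE: (E, A, H); Outcome (6, 5)

Work:
Stage 3: P1 chooses H (6 vs 2)
Stage 2: P2: F->3, A->5 (anticipating H). Choose A
Stage 1: P1: O->2, E->6 (anticipating A, H). Choose E
SPE path: E -> A -> H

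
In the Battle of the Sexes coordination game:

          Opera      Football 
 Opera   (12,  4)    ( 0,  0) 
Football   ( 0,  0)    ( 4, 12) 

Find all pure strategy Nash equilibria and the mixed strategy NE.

Pure NE: (Opera, Opera) and (Football, Football); Mixed NE: p = 0.75, q = 0.25

Work:
Check pure NE:
(Opera, Opera): (12, 4) - no unilateral deviation beneficial
(Football, Football): (4, 12) - no unilateral deviation beneficial
Mixed NE: P1 plays Opera with p = 0.75, P2 plays Opera with q = 0.25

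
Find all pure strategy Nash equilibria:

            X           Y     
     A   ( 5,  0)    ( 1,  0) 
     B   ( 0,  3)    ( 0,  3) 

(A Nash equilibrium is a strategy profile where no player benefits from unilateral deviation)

Nash equilibrium: (A, X), (A, Y)

Work:
Best responses:
  P1 vs X: payoffs [5, 0] → best response A (payoff 5)
  P1 vs Y: payoffs [1, 0] → best response A (payoff 1)
  P2 vs A: payoffs [0, 0] → best response X/Y (payoff 0)
  P2 vs B: payoffs [3, 3] → best response X/Y (payoff 3)
Mutual best responses: (A,X), (A,Y) → Nash equilibria.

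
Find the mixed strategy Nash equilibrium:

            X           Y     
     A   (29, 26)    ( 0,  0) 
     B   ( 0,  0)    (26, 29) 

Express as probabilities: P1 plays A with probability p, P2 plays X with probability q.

p = 0.5273, q = 0.4727

Work:
Find probabilities that make opponent indifferent:
P2 chooses q to make P1 indifferent between A and B
P1 chooses p to make P2 indifferent between X and Y
Mixed NE: P1 plays (A: 0.5273, B: 0.4727), P2 plays (X: 0.4727, Y: 0.5273)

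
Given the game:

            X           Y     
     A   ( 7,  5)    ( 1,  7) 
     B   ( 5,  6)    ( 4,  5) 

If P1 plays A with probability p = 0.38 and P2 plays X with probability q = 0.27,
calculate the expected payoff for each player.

E[P1] = 3.643, E[P2] = 5.7222

Work:
E[P1] = p·q·π₁(A,X) + p·(1-q)·π₁(A,Y) + (1-p)·q·π₁(B,X) + (1-p)·(1-q)·π₁(B,Y)
= 0.38·0.27·7 + 0.38·0.73·1 + 0.62·0.27·5 + 0.62·0.73·4
= 3.643

E[P2] = 5.7222 (similar calculation)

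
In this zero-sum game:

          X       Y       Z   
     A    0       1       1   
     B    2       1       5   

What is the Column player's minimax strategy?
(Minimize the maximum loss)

Column should play Y, value = 1

Work:
Column player minimizes Row's maximum payoff:
Column X: max payoff to Row = 2
Column Y: max payoff to Row = 1
Column Z: max payoff to Row = 5
Minimum is 1, achieved by column Y.
Minimax strategy: Y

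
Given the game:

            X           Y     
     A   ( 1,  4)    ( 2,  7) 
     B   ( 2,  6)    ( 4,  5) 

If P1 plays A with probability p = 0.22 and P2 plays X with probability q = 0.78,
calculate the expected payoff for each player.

E[P1] = 2.1716, E[P2] = 5.5336

Work:
E[P1] = p·q·π₁(A,X) + p·(1-q)·π₁(A,Y) + (1-p)·q·π₁(B,X) + (1-p)·(1-q)·π₁(B,Y)
= 0.22·0.78·1 + 0.22·0.22·2 + 0.78·0.78·2 + 0.78·0.22·4
= 2.1716

E[P2] = 5.5336 (similar calculation)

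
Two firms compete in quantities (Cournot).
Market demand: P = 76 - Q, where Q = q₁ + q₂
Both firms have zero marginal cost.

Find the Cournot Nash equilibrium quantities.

q₁* = q₂* = 25.33; P* = 25.33

Work:
Profit: π_i = P·q_i = (a - q_i - q_j)·q_i
FOC: ∂π_i/∂q_i = a - 2q_i - q_j = 0
Reaction function: q_i = (76 - q_j)/2
Symmetry: q* = 76/3 = 25.33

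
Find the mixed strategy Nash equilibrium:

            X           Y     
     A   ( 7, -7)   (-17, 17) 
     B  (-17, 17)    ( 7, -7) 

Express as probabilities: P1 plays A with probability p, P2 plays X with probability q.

p = 0.5, q = 0.5

Work:
Find probabilities that make opponent indifferent:
P2 chooses q to make P1 indifferent between A and B
P1 chooses p to make P2 indifferent between X and Y
Mixed NE: P1 plays (A: 0.5, B: 0.5), P2 plays (X: 0.5, Y: 0.5)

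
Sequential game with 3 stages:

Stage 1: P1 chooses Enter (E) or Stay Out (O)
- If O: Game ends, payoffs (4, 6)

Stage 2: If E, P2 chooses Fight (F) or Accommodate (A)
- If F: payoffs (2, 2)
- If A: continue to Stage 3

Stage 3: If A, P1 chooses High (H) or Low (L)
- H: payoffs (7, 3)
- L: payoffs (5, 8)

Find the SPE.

SPE: (E, A, H); Outcome (7, 3)

Work:
Stage 3: P1 chooses H (7 vs 5)
Stage 2: P2: F->2, A->3 (anticipating H). Choose A
Stage 1: P1: O->4, E->7 (anticipating A, H). Choose E
SPE path: E -> A -> H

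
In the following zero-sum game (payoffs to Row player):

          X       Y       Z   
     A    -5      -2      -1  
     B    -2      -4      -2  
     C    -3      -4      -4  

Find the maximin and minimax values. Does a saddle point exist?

Maximin = -4, Minimax = -2, Saddle: False

Work:
Row minimums: [-5, -4, -4] → maximin = -4
Column maximums: [-2, -2, -1] → minimax = -2
No saddle point (maximin ≠ minimax). Mixed strategy needed.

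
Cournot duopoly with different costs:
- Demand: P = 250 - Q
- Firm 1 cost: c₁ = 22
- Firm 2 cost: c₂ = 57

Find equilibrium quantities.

q₁* = 87.67, q₂* = 52.67

Work:
Reaction: q₁ = (250 - 22 - q₂)/2
Reaction: q₂ = (250 - 57 - q₁)/2
Solve simultaneously:
q₁* = (250 - 2×22 + 57)/3 = 87.67
q₂* = (250 - 2×57 + 22)/3 = 52.67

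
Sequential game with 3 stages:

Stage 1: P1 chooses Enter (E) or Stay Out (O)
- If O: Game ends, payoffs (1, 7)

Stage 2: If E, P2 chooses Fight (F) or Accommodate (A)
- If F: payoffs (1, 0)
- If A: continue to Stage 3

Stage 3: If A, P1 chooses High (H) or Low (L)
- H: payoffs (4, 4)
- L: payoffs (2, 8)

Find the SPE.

SPE: (E, A, H); Outcome (4, 4)

Work:
Stage 3: P1 chooses H (4 vs 2)
Stage 2: P2: F->0, A->4 (anticipating H). Choose A
Stage 1: P1: O->1, E->4 (anticipating A, H). Choose E
SPE path: E -> A -> H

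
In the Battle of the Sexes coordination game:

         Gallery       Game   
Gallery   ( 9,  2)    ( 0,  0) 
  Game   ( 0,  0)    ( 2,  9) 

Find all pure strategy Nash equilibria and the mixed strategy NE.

Pure NE: (Gallery, Gallery) and (Game, Game); Mixed NE: p = 0.8182, q = 0.1818

Work:
Check pure NE:
(Gallery, Gallery): (9, 2) - no unilateral deviation beneficial
(Game, Game): (2, 9) - no unilateral deviation beneficial
Mixed NE: P1 plays Gallery with p = 0.8182, P2 plays Gallery with q = 0.1818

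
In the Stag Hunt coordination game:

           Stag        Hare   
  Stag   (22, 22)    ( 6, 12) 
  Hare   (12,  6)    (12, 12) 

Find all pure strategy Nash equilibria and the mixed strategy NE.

Pure NE: (Stag, Stag) and (Hare, Hare); Mixed NE: p = 0.375, q = 0.375

Work:
Check pure NE:
(Stag, Stag): (22, 22) - no unilateral deviation beneficial
(Hare, Hare): (12, 12) - no unilateral deviation beneficial
Mixed NE: P1 plays Stag with p = 0.375, P2 plays Stag with q = 0.375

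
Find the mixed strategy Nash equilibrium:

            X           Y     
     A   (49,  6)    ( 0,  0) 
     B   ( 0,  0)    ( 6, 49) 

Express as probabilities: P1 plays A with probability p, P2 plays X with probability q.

p = 0.8909, q = 0.1091

Work:
Find probabilities that make opponent indifferent:
P2 chooses q to make P1 indifferent between A and B
P1 chooses p to make P2 indifferent between X and Y
Mixed NE: P1 plays (A: 0.8909, B: 0.1091), P2 plays (X: 0.1091, Y: 0.8909)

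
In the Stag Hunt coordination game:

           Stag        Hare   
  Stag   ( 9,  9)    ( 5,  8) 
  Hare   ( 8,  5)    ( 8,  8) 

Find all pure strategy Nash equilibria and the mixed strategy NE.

Pure NE: (Stag, Stag) and (Hare, Hare); Mixed NE: p = 0.75, q = 0.75

Work:
Check pure NE:
(Stag, Stag): (9, 9) - no unilateral deviation beneficial
(Hare, Hare): (8, 8) - no unilateral deviation beneficial
Mixed NE: P1 plays Stag with p = 0.75, P2 plays Stag with q = 0.75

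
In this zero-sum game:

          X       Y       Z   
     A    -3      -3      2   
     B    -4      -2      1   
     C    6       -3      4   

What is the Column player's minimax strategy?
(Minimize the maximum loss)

Column should play Y, value = -2

Work:
Column player minimizes Row's maximum payoff:
Column X: max payoff to Row = 6
Column Y: max payoff to Row = -2
Column Z: max payoff to Row = 4
Minimum is -2, achieved by column Y.
Minimax strategy: Y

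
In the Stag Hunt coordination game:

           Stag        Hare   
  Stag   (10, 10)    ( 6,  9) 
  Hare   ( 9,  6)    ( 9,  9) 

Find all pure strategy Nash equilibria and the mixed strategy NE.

Pure NE: (Stag, Stag) and (Hare, Hare); Mixed NE: p = 0.75, q = 0.75

Work:
Check pure NE:
(Stag, Stag): (10, 10) - no unilateral deviation beneficial
(Hare, Hare): (9, 9) - no unilateral deviation beneficial
Mixed NE: P1 plays Stag with p = 0.75, P2 plays Stag with q = 0.75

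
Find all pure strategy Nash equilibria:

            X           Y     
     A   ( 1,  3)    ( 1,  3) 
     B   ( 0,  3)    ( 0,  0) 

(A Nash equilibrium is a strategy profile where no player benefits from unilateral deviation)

Nash equilibrium: (A, X), (A, Y)

Work:
Best responses:
  P1 vs X: payoffs [1, 0] → best response A (payoff 1)
  P1 vs Y: payoffs [1, 0] → best response A (payoff 1)
  P2 vs A: payoffs [3, 3] → best response X/Y (payoff 3)
  P2 vs B: payoffs [3, 0] → best response X (payoff 3)
Mutual best responses: (A,X), (A,Y) → Nash equilibria.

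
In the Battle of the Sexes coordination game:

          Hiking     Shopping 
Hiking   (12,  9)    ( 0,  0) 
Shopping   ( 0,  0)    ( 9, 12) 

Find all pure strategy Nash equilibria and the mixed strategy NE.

Pure NE: (Hiking, Hiking) and (Shopping, Shopping); Mixed NE: p = 0.5714, q = 0.4286

Work:
Check pure NE:
(Hiking, Hiking): (12, 9) - no unilateral deviation beneficial
(Shopping, Shopping): (9, 12) - no unilateral deviation beneficial
Mixed NE: P1 plays Hiking with p = 0.5714, P2 plays Hiking with q = 0.4286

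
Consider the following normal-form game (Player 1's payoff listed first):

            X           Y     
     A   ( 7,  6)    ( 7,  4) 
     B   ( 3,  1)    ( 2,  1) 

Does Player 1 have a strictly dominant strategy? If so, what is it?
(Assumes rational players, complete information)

Yes, Player 1's strictly dominant strategy is A

Work:
A strategy strictly dominates another if it gives a strictly higher payoff against every opponent action. Compare each pair of P1's strategies column-by-column:
  A vs B: [7 vs 3, 7 vs 2] → A strictly dominates B
  B vs A: [3 vs 7, 2 vs 7] → B does not strictly dominate A (column X: 3 ≤ 7)
A strictly dominates every other strategy → strictly dominant.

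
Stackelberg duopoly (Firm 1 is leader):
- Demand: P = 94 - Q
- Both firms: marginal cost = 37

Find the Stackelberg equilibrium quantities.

q₁* (leader) = 28.5, q₂* (follower) = 14.25

Work:
Follower's reaction: q₂ = (a - c - q₁)/2
Leader substitutes: π₁ = q₁·(a - q₁ - (a-c-q₁)/2 - c)
FOC: q₁* = (94 - 37)/2 = 28.50
Then: q₂* = (94 - 37 - 28.5)/2 = 14.25
Leader has first-mover advantage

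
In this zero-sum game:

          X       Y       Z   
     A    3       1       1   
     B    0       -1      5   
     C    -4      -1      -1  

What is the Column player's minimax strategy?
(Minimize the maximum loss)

Column should play Y, value = 1

Work:
Column player minimizes Row's maximum payoff:
Column X: max payoff to Row = 3
Column Y: max payoff to Row = 1
Column Z: max payoff to Row = 5
Minimum is 1, achieved by column Y.
Minimax strategy: Y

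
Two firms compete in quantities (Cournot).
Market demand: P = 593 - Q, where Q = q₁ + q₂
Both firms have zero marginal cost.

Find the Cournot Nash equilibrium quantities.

q₁* = q₂* = 197.67; P* = 197.67

Work:
Profit: π_i = P·q_i = (a - q_i - q_j)·q_i
FOC: ∂π_i/∂q_i = a - 2q_i - q_j = 0
Reaction function: q_i = (593 - q_j)/2
Symmetry: q* = 593/3 = 197.67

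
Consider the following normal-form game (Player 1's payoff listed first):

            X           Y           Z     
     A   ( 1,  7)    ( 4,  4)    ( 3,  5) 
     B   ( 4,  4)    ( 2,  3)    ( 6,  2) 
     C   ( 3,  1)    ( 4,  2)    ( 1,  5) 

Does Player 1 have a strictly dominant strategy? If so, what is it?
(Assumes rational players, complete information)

No strictly dominant strategy exists for Player 1

Work:
A strategy strictly dominates another if it gives a strictly higher payoff against every opponent action. Compare each pair of P1's strategies column-by-column:
  A vs B: [1 vs 4, 4 vs 2, 3 vs 6] → A does not strictly dominate B (column X: 1 ≤ 4)
  A vs C: [1 vs 3, 4 vs 4, 3 vs 1] → A does not strictly dominate C (column X: 1 ≤ 3)
  B vs A: [4 vs 1, 2 vs 4, 6 vs 3] → B does not strictly dominate A (column Y: 2 ≤ 4)
  B vs C: [4 vs 3, 2 vs 4, 6 vs 1] → B does not strictly dominate C (column Y: 2 ≤ 4)
  C vs A: [3 vs 1, 4 vs 4, 1 vs 3] → C does not strictly dominate A (column Y: 4 ≤ 4)
  C vs B: [3 vs 4, 4 vs 2, 1 vs 6] → C does not strictly dominate B (column X: 3 ≤ 4)
No single strategy strictly dominates all others → no strictly dominant strategy.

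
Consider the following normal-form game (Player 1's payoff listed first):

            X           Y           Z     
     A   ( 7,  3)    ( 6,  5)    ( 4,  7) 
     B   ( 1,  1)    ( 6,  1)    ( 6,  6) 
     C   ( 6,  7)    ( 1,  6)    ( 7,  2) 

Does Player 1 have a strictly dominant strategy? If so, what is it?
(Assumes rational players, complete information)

No strictly dominant strategy exists for Player 1

Work:
A strategy strictly dominates another if it gives a strictly higher payoff against every opponent action. Compare each pair of P1's strategies column-by-column:
  A vs B: [7 vs 1, 6 vs 6, 4 vs 6] → A does not strictly dominate B (column Y: 6 ≤ 6)
  A vs C: [7 vs 6, 6 vs 1, 4 vs 7] → A does not strictly dominate C (column Z: 4 ≤ 7)
  B vs A: [1 vs 7, 6 vs 6, 6 vs 4] → B does not strictly dominate A (column X: 1 ≤ 7)
  B vs C: [1 vs 6, 6 vs 1, 6 vs 7] → B does not strictly dominate C (column X: 1 ≤ 6)
  C vs A: [6 vs 7, 1 vs 6, 7 vs 4] → C does not strictly dominate A (column X: 6 ≤ 7)
  C vs B: [6 vs 1, 1 vs 6, 7 vs 6] → C does not strictly dominate B (column Y: 1 ≤ 6)
No single strategy strictly dominates all others → no strictly dominant strategy.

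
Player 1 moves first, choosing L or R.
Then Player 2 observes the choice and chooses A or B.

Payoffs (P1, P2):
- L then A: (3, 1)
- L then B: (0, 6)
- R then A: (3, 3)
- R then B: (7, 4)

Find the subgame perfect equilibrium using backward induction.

P1 plays R, P2 plays B after L and B after R; Payoff (7, 4)

Work:
Backward induction:
After L: P2 chooses B → P1 gets 0
After R: P2 chooses B → P1 gets 7
P1 chooses R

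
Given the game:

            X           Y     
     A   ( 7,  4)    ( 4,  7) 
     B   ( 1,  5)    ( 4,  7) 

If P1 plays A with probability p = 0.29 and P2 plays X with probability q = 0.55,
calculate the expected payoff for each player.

E[P1] = 3.307, E[P2] = 5.7405

Work:
E[P1] = p·q·π₁(A,X) + p·(1-q)·π₁(A,Y) + (1-p)·q·π₁(B,X) + (1-p)·(1-q)·π₁(B,Y)
= 0.29·0.55·7 + 0.29·0.45·4 + 0.71·0.55·1 + 0.71·0.45·4
= 3.307

E[P2] = 5.7405 (similar calculation)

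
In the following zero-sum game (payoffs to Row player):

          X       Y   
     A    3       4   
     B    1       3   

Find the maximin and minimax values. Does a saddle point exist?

Maximin = 3, Minimax = 3, Saddle: True

Work:
Row minimums: [3, 1] → maximin = 3
Column maximums: [3, 4] → minimax = 3
Saddle point exists! Game value = 3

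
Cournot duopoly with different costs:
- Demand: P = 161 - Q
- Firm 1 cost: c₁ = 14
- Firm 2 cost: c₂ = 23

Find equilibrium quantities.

q₁* = 52.0, q₂* = 43.0

Work:
Reaction: q₁ = (161 - 14 - q₂)/2
Reaction: q₂ = (161 - 23 - q₁)/2
Solve simultaneously:
q₁* = (161 - 2×14 + 23)/3 = 52.0
q₂* = (161 - 2×23 + 14)/3 = 43.0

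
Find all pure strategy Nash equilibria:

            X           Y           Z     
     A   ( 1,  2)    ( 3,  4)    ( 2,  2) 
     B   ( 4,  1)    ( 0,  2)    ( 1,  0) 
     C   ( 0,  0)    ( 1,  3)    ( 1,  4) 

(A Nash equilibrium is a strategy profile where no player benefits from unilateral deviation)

Nash equilibrium: (A, Y)

Work:
Best responses:
  P1 vs X: payoffs [1, 4, 0] → best response B (payoff 4)
  P1 vs Y: payoffs [3, 0, 1] → best response A (payoff 3)
  P1 vs Z: payoffs [2, 1, 1] → best response A (payoff 2)
  P2 vs A: payoffs [2, 4, 2] → best response Y (payoff 4)
  P2 vs B: payoffs [1, 2, 0] → best response Y (payoff 2)
  P2 vs C: payoffs [0, 3, 4] → best response Z (payoff 4)
Mutual best responses: (A,Y) → Nash equilibria.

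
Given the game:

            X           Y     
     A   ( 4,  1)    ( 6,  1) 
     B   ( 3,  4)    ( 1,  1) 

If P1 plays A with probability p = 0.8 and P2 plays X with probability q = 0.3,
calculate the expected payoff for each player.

E[P1] = 4.64, E[P2] = 1.18

Work:
E[P1] = p·q·π₁(A,X) + p·(1-q)·π₁(A,Y) + (1-p)·q·π₁(B,X) + (1-p)·(1-q)·π₁(B,Y)
= 0.8·0.3·4 + 0.8·0.7·6 + 0.2·0.3·3 + 0.2·0.7·1
= 4.64

E[P2] = 1.18 (similar calculation)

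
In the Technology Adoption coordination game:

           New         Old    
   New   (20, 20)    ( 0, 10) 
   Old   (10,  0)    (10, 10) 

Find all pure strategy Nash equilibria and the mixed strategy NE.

Pure NE: (New, New) and (Old, Old); Mixed NE: p = 0.5, q = 0.5

Work:
Check pure NE:
(New, New): (20, 20) - no unilateral deviation beneficial
(Old, Old): (10, 10) - no unilateral deviation beneficial
Mixed NE: P1 plays New with p = 0.5, P2 plays New with q = 0.5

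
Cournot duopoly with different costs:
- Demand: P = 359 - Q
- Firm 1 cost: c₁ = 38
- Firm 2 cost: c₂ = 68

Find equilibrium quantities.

q₁* = 117.0, q₂* = 87.0

Work:
Reaction: q₁ = (359 - 38 - q₂)/2
Reaction: q₂ = (359 - 68 - q₁)/2
Solve simultaneously:
q₁* = (359 - 2×38 + 68)/3 = 117.0
q₂* = (359 - 2×68 + 38)/3 = 87.0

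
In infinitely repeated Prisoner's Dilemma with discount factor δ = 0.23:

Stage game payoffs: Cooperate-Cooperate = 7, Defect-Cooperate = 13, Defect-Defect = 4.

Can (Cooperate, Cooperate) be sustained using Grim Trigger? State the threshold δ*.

δ* = 0.6667; since δ = 0.23 < 0.6667, cooperation cannot be sustained

Work:
For Grim Trigger:
Cooperate forever: 7/(1-δ)
Defect then punished: 13 + 4·δ/(1-δ)
Need: 7/(1-δ) ≥ 13 + 4·δ/(1-δ)
Solving: δ ≥ (T-R)/(T-P) = (13-7)/(13-4) = 0.6667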